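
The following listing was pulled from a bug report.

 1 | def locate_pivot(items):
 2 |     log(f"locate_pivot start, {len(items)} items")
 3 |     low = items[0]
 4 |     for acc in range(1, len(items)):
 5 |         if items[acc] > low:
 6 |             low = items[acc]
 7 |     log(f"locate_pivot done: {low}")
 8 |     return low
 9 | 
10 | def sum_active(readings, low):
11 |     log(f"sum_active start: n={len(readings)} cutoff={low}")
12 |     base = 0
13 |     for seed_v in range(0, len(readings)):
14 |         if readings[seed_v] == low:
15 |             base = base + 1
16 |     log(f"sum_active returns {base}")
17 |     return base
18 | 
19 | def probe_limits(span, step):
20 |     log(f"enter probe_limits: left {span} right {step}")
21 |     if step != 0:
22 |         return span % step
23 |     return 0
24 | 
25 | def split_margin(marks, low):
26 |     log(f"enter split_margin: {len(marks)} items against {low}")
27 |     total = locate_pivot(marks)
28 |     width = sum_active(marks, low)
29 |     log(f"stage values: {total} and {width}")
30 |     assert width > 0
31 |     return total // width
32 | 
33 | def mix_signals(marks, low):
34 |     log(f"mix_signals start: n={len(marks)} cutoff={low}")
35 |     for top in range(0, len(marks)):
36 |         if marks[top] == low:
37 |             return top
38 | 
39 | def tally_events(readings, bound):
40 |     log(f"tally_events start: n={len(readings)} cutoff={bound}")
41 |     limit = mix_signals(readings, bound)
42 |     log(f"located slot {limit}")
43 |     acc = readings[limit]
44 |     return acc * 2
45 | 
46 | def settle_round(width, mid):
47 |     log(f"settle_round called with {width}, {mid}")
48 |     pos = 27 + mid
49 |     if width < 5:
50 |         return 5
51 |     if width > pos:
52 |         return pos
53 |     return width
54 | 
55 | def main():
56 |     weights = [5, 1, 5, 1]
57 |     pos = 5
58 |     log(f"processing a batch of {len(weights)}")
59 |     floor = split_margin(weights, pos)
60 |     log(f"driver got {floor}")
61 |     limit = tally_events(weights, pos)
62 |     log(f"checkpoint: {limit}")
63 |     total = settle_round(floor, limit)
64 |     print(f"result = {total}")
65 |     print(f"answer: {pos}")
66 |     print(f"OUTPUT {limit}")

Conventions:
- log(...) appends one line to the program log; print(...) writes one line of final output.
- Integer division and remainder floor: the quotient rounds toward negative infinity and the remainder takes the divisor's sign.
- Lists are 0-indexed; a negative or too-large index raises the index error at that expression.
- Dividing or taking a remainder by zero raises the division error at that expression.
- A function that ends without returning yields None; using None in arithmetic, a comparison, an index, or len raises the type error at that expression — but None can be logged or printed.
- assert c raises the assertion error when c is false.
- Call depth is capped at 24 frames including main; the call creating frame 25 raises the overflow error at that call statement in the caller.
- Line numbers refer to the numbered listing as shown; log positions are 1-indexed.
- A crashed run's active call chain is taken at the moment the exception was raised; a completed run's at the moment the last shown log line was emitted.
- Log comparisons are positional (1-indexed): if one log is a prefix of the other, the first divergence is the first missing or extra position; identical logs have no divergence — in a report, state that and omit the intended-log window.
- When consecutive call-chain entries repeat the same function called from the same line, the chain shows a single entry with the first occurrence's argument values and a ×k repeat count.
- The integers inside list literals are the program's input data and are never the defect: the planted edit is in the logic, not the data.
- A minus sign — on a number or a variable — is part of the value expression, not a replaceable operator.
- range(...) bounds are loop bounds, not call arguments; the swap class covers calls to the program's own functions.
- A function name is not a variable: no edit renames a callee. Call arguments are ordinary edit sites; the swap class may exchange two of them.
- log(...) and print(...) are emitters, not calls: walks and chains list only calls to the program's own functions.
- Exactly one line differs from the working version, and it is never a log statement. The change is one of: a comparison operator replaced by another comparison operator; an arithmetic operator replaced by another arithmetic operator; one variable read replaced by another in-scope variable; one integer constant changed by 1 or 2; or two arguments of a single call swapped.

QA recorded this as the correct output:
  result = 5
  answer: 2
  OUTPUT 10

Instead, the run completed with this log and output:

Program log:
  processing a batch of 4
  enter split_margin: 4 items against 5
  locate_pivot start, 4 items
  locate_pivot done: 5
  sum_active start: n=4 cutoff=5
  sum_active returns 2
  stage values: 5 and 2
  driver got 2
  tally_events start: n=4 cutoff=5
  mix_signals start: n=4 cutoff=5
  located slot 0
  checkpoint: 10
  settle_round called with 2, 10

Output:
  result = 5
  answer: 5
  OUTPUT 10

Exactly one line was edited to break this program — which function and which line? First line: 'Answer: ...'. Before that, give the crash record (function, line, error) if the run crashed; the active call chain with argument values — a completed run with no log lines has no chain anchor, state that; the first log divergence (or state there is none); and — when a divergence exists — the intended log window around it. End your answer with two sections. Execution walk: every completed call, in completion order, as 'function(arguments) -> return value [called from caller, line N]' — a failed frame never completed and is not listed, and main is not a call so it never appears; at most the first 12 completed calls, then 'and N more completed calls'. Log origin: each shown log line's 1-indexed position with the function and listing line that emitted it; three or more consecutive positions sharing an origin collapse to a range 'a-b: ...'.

Answer: the defect is in main at line 65.
Core observation: The two runs log identically and part ways only at the printed values.
Call chain: main -> settle_round(2, 10) (called at line 63).
First divergence: none — the logs agree in full.
Execution walk:
  locate_pivot([5, 1, 5, 1]) -> 5  [called from split_margin, line 27]
  sum_active([5, 1, 5, 1], 5) -> 2  [called from split_margin, line 28]
  split_margin([5, 1, 5, 1], 5) -> 2  [called from main, line 59]
  mix_signals([5, 1, 5, 1], 5) -> 0  [called from tally_events, line 41]
  tally_events([5, 1, 5, 1], 5) -> 10  [called from main, line 61]
  settle_round(2, 10) -> 5  [called from main, line 63]
Log origins:
  1 — main, line 58
  2 — split_margin, line 26
  3 — locate_pivot, line 2
  4 — locate_pivot, line 7
  5 — sum_active, line 11
  6 — sum_active, line 16
  7 — split_margin, line 29
  8 — main, line 60
  9 — tally_events, line 40
  10 — mix_signals, line 34
  11 — tally_events, line 42
  12 — main, line 62
  13 — settle_round, line 47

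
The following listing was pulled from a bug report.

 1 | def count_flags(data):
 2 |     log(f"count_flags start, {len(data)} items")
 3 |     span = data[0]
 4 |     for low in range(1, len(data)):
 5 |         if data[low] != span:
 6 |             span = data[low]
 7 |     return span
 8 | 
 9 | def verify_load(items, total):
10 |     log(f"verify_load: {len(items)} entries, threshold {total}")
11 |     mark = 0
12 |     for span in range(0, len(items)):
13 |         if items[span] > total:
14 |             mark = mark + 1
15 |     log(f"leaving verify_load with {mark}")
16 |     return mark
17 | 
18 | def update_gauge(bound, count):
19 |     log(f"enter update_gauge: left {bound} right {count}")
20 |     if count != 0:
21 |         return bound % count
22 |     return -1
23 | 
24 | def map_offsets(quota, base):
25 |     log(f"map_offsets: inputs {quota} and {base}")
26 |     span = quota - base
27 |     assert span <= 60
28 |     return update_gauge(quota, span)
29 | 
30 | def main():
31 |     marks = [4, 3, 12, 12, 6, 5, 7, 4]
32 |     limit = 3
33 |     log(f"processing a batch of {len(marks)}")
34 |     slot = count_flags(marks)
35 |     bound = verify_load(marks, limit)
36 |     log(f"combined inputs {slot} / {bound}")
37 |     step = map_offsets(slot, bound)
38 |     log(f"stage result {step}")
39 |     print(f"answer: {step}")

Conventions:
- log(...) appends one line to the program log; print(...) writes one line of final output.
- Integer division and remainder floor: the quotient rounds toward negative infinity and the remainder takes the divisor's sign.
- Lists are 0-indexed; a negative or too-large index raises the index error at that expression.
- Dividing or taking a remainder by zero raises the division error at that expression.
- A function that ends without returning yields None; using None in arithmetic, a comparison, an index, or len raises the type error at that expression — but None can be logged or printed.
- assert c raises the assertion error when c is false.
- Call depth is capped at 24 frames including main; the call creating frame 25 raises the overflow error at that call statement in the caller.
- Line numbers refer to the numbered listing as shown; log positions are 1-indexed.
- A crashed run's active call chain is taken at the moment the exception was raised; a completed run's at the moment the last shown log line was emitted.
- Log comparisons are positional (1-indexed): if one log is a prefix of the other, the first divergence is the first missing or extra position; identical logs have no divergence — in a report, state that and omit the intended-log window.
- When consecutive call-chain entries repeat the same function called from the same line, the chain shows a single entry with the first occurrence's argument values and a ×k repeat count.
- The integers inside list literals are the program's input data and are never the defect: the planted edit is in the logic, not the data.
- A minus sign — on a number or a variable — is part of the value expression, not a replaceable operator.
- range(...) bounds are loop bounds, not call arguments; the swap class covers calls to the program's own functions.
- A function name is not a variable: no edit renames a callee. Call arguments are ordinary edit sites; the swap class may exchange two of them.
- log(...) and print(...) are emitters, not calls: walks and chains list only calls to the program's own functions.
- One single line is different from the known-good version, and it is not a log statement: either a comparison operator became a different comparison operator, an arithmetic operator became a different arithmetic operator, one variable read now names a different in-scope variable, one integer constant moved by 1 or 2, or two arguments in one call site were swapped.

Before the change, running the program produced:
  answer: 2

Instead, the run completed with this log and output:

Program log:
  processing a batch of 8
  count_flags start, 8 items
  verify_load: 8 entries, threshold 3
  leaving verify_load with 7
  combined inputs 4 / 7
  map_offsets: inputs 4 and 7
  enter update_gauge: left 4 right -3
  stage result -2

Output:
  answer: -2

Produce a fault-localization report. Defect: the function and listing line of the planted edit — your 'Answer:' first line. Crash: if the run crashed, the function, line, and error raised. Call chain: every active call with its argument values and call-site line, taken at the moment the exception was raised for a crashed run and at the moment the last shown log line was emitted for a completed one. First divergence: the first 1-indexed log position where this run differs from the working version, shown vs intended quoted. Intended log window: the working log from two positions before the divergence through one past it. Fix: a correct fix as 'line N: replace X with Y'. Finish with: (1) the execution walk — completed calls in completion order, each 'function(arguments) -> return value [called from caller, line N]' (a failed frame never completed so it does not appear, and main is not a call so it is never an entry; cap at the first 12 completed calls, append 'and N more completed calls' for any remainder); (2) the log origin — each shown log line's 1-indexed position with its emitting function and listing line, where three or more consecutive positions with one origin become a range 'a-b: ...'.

Answer: the defect is in count_flags at line 5.
Key observation: The earliest visible damage is log position 5 — 'combined inputs 4 / 7' rather than the intended 'combined inputs 12 / 7'.
Call chain: main.
First divergence: at position 5 the run shows 'combined inputs 4 / 7' where the working version logs 'combined inputs 12 / 7'.
Intended log window:
  3: verify_load: 8 entries, threshold 3
  4: leaving verify_load with 7
  5: combined inputs 12 / 7
  6: map_offsets: inputs 12 and 7
Execution walk:
  count_flags([4, 3, 12, 12, 6, 5, 7, 4]) -> 4  [called from main, line 34]
  verify_load([4, 3, 12, 12, 6, 5, 7, 4], 3) -> 7  [called from main, line 35]
  update_gauge(4, -3) -> -2  [called from map_offsets, line 28]
  map_offsets(4, 7) -> -2  [called from main, line 37]
Log origin:
  1 — main, line 33
  2 — count_flags, line 2
  3 — verify_load, line 10
  4 — verify_load, line 15
  5 — main, line 36
  6 — map_offsets, line 25
  7 — update_gauge, line 19
  8 — main, line 38
A correct fix: line 5: replace `!=` with `>`.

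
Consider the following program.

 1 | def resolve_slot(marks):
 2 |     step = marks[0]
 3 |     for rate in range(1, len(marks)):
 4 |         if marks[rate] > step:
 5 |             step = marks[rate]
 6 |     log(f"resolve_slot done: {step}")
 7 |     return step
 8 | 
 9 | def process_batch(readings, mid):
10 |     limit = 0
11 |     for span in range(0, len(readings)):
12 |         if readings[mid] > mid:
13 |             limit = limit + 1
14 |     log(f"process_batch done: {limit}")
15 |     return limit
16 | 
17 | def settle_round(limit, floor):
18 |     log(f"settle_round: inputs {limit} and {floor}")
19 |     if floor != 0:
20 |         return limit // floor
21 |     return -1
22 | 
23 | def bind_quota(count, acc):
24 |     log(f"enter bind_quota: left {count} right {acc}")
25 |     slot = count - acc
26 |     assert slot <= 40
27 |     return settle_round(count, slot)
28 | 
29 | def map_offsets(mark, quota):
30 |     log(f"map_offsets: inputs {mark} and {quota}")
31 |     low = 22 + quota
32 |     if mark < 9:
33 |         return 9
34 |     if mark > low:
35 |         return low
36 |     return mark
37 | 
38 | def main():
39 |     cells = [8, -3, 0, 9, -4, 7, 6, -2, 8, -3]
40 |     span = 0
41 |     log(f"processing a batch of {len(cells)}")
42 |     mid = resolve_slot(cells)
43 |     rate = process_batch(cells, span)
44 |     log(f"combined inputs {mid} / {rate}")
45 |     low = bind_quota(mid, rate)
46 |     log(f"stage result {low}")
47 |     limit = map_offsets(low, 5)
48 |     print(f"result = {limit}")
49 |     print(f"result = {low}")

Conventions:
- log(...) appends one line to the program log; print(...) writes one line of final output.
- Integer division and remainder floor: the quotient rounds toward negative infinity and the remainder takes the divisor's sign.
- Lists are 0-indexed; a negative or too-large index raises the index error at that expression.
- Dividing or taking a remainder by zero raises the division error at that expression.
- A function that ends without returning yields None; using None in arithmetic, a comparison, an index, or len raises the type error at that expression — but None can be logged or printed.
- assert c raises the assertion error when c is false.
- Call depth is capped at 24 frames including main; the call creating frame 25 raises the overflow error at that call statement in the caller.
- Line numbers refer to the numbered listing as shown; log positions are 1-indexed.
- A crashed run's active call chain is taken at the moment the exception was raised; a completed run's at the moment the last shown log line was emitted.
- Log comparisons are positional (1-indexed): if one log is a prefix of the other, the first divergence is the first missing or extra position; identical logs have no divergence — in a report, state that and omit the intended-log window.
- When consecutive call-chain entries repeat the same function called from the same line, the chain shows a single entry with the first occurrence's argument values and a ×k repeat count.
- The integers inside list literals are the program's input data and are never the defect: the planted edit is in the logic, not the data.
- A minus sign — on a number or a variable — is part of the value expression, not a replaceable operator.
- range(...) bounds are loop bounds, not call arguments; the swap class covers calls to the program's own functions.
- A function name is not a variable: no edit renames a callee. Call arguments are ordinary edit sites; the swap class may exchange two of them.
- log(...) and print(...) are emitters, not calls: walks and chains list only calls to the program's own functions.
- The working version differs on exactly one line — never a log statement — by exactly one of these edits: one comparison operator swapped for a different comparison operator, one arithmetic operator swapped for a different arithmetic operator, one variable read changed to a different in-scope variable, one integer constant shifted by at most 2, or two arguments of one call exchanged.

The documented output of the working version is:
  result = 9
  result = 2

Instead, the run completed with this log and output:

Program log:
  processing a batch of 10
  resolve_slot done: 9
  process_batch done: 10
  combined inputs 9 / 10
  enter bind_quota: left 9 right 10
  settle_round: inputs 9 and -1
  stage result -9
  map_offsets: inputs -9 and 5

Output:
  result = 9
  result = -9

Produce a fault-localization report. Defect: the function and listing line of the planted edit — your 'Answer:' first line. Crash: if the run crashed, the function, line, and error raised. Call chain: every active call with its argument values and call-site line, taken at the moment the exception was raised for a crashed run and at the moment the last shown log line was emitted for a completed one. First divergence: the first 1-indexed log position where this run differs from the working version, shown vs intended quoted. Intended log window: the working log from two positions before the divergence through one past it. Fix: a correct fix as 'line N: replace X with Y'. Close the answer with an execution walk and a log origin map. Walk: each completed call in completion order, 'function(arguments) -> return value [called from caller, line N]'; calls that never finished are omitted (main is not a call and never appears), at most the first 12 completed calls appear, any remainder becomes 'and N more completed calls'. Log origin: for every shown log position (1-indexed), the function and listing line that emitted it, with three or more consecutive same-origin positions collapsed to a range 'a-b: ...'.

Answer: the defect is in process_batch at line 12.
Core observation: Everything matches until log position 3, which reads 'process_batch done: 10' in place of 'process_batch done: 5'.
Call chain: main -> map_offsets(-9, 5) (called at line 47).
First divergence: position 3; shown 'process_batch done: 10' vs intended 'process_batch done: 5'.
Intended log window:
  1: processing a batch of 10
  2: resolve_slot done: 9
  3: process_batch done: 5
  4: combined inputs 9 / 5
Execution walk:
  resolve_slot([8, -3, 0, 9, -4, 7, 6, -2, 8, -3]) -> 9  [called from main, line 42]
  process_batch([8, -3, 0, 9, -4, 7, 6, -2, 8, -3], 0) -> 10  [called from main, line 43]
  settle_round(9, -1) -> -9  [called from bind_quota, line 27]
  bind_quota(9, 10) -> -9  [called from main, line 45]
  map_offsets(-9, 5) -> 9  [called from main, line 47]
Origin of each log line:
  1 — main, line 41
  2 — resolve_slot, line 6
  3 — process_batch, line 14
  4 — main, line 44
  5 — bind_quota, line 24
  6 — settle_round, line 18
  7 — main, line 46
  8 — map_offsets, line 30
A correct fix: line 12: replace `readings[mid]` with `readings[span]`.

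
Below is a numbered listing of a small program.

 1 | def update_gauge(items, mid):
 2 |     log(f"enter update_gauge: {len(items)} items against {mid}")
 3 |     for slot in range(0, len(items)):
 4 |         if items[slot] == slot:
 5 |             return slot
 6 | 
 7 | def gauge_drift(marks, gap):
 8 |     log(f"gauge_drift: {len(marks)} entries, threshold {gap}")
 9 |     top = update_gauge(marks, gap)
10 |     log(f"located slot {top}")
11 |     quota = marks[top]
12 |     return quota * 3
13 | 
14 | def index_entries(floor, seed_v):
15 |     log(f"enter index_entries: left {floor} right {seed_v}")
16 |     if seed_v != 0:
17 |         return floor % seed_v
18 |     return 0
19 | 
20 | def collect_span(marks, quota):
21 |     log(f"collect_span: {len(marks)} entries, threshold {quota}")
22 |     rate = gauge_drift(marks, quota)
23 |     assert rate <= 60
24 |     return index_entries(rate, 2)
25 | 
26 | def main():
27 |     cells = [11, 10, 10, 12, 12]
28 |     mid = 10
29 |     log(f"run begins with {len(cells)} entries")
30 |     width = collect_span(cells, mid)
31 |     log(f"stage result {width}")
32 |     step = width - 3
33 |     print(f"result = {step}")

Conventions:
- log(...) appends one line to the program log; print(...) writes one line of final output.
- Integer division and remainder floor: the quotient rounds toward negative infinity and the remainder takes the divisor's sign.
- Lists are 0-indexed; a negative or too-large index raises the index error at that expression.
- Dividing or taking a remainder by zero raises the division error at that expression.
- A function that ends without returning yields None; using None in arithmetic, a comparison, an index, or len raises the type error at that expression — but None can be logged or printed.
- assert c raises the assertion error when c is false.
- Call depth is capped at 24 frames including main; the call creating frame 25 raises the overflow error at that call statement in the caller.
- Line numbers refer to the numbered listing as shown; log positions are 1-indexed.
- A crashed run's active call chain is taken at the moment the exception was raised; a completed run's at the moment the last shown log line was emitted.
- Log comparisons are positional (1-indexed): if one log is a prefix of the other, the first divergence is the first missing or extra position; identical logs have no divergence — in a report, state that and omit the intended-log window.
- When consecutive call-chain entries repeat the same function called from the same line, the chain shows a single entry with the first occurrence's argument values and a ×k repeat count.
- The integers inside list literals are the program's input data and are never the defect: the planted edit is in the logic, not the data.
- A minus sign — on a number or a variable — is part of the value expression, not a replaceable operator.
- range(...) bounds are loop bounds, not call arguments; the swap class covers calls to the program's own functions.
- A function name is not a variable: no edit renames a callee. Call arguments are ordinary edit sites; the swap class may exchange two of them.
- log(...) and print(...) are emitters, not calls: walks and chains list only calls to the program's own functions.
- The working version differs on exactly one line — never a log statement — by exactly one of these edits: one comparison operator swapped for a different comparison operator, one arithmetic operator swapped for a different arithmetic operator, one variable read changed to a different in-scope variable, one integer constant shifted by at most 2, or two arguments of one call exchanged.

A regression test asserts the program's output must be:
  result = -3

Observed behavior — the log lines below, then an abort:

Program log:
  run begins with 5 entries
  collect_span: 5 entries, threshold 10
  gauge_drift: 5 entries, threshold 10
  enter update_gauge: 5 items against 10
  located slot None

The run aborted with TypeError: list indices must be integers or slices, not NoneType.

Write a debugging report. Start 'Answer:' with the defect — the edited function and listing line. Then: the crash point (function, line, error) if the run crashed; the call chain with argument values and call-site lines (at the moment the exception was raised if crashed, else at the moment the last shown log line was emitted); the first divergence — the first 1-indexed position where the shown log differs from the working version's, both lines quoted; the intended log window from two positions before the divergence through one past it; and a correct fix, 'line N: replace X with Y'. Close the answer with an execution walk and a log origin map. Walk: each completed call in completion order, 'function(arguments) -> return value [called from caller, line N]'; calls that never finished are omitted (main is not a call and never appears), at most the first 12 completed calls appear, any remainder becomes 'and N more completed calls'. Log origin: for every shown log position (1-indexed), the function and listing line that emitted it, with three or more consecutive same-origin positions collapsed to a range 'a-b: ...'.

Answer: the defect is in update_gauge at line 4.
Key observation: The log first diverges at position 5: the faulty run prints 'located slot None' where the working version prints 'located slot 1'.
Crash: gauge_drift, line 11, TypeError.
Call chain: main -> collect_span([11, 10, 10, 12, 12], 10) (called at line 30) -> gauge_drift([11, 10, 10, 12, 12], 10) (called at line 22).
First divergence: position 5 — shown 'located slot None', intended 'located slot 1'.
Intended log window:
  3: gauge_drift: 5 entries, threshold 10
  4: enter update_gauge: 5 items against 10
  5: located slot 1
  6: enter index_entries: left 30 right 2
Execution walk:
  update_gauge([11, 10, 10, 12, 12], 10) -> None  [called from gauge_drift, line 9]
Log origin:
  1: logged in main at line 29
  2: logged in collect_span at line 21
  3: logged in gauge_drift at line 8
  4: logged in update_gauge at line 2
  5: logged in gauge_drift at line 10
A correct fix: line 4: replace `items[slot] == slot` with `items[slot] == mid`.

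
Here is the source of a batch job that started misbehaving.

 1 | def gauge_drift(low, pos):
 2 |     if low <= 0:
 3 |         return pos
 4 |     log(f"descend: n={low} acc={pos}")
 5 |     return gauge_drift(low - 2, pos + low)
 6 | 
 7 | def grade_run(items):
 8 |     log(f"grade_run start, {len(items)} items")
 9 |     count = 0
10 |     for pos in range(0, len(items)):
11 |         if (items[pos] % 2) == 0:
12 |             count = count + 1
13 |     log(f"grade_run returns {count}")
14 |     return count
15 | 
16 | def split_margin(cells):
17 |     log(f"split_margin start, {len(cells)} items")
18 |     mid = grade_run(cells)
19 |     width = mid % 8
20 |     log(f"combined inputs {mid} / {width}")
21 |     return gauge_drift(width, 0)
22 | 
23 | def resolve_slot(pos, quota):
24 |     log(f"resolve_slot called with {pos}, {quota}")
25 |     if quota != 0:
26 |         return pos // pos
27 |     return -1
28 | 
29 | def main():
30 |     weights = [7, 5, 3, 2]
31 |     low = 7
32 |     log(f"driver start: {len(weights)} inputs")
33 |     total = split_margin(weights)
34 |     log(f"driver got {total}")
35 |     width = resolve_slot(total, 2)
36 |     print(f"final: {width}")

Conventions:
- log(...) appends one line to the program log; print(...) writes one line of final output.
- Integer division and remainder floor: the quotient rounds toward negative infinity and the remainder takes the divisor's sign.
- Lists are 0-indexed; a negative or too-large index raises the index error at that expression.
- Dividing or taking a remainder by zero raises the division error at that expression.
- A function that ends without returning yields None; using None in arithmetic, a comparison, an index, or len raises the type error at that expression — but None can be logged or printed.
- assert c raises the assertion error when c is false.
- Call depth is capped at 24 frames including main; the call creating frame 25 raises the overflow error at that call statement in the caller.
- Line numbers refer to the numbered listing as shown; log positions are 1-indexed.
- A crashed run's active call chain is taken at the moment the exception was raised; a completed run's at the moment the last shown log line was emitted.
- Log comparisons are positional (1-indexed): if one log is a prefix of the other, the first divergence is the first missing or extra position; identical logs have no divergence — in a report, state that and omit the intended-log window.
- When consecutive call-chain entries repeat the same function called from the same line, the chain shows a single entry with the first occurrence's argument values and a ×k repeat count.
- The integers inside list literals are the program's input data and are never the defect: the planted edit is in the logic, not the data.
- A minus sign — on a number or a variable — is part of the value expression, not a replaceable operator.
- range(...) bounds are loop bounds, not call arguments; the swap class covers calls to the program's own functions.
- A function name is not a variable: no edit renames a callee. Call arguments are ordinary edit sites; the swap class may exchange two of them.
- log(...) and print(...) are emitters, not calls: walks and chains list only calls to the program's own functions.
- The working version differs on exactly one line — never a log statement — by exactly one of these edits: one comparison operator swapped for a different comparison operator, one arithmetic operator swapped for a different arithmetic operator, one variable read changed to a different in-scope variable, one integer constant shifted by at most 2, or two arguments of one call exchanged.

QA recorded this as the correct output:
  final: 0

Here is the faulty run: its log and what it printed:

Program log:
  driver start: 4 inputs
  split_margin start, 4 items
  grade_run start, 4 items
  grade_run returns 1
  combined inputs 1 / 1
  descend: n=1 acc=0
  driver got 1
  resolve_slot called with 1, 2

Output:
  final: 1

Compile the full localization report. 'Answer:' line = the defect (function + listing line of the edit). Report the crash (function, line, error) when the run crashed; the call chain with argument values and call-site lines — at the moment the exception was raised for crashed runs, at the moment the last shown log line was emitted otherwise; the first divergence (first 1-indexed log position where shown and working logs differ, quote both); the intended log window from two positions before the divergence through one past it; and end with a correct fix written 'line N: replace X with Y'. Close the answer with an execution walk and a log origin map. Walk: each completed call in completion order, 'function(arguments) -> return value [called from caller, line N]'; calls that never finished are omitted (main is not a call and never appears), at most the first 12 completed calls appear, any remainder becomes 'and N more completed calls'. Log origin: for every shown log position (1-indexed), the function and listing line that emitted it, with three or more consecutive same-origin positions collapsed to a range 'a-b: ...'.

Answer: the defect is in resolve_slot at line 26.
The tell: Log streams are identical — the defect surfaces only in the printed output.
Call chain: main -> resolve_slot(1, 2) (called at line 35).
First divergence: none (the log streams are identical).
Execution walk:
  grade_run([7, 5, 3, 2]) -> 1  [called from split_margin, line 18]
  gauge_drift(-1, 1) -> 1  [called from gauge_drift, line 5]
  gauge_drift(1, 0) -> 1  [called from split_margin, line 21]
  split_margin([7, 5, 3, 2]) -> 1  [called from main, line 33]
  resolve_slot(1, 2) -> 1  [called from main, line 35]
Log line origins:
  1: emitted by main (line 32)
  2: emitted by split_margin (line 17)
  3: emitted by grade_run (line 8)
  4: emitted by grade_run (line 13)
  5: emitted by split_margin (line 20)
  6: emitted by gauge_drift (line 4)
  7: emitted by main (line 34)
  8: emitted by resolve_slot (line 24)
A correct fix: line 26: replace `pos // pos` with `pos // quota`.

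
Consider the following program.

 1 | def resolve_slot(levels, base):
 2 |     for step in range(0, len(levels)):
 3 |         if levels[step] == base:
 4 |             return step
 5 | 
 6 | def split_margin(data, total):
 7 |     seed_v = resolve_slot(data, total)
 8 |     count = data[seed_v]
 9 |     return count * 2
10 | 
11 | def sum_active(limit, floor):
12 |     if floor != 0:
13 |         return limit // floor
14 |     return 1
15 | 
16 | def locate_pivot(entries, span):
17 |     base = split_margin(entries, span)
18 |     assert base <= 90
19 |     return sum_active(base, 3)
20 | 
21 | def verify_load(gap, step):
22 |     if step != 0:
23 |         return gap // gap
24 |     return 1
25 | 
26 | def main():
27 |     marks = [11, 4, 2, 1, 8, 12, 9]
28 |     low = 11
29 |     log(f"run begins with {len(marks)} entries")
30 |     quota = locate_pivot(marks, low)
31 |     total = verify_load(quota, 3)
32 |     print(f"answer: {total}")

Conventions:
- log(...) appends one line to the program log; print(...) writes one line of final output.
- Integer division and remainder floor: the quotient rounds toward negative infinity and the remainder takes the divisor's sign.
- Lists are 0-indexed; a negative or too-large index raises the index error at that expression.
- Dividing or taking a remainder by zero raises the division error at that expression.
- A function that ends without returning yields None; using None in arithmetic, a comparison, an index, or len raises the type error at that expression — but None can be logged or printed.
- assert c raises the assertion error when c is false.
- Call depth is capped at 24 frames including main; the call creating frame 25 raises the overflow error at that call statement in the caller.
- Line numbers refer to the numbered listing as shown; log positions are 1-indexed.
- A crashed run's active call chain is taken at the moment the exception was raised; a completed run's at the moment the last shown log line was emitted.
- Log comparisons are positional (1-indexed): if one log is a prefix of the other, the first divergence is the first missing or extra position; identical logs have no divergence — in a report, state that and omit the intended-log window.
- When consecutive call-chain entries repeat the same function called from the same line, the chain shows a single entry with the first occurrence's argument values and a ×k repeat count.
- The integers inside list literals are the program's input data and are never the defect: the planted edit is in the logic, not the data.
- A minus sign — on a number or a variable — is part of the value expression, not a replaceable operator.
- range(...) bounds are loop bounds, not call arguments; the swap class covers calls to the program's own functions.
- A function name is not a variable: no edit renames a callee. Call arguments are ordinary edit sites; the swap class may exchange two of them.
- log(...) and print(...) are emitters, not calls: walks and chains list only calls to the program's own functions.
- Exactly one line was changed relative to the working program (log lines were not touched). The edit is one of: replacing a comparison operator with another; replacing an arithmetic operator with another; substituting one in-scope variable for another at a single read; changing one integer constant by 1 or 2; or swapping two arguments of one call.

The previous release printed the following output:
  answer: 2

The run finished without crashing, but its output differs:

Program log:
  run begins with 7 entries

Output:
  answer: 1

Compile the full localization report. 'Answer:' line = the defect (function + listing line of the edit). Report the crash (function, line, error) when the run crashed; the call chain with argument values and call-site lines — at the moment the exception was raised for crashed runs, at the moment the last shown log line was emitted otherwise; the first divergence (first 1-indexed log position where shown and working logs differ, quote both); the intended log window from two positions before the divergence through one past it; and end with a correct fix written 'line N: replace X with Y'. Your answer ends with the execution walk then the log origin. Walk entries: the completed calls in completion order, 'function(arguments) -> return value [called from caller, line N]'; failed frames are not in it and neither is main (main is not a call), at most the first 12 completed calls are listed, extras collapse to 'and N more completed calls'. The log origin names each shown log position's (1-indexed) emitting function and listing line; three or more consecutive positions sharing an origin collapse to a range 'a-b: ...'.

Answer: the defect is in verify_load at line 23.
Core observation: Every logged value matches the working version; the printed result is what differs.
Call chain: main.
First divergence: there is none — every log position agrees.
Execution walk:
  resolve_slot([11, 4, 2, 1, 8, 12, 9], 11) -> 0  [called from split_margin, line 7]
  split_margin([11, 4, 2, 1, 8, 12, 9], 11) -> 22  [called from locate_pivot, line 17]
  sum_active(22, 3) -> 7  [called from locate_pivot, line 19]
  locate_pivot([11, 4, 2, 1, 8, 12, 9], 11) -> 7  [called from main, line 30]
  verify_load(7, 3) -> 1  [called from main, line 31]
Log origin:
  1: emitted by main (line 29)
A correct fix: line 23: replace `gap // gap` with `gap // step`.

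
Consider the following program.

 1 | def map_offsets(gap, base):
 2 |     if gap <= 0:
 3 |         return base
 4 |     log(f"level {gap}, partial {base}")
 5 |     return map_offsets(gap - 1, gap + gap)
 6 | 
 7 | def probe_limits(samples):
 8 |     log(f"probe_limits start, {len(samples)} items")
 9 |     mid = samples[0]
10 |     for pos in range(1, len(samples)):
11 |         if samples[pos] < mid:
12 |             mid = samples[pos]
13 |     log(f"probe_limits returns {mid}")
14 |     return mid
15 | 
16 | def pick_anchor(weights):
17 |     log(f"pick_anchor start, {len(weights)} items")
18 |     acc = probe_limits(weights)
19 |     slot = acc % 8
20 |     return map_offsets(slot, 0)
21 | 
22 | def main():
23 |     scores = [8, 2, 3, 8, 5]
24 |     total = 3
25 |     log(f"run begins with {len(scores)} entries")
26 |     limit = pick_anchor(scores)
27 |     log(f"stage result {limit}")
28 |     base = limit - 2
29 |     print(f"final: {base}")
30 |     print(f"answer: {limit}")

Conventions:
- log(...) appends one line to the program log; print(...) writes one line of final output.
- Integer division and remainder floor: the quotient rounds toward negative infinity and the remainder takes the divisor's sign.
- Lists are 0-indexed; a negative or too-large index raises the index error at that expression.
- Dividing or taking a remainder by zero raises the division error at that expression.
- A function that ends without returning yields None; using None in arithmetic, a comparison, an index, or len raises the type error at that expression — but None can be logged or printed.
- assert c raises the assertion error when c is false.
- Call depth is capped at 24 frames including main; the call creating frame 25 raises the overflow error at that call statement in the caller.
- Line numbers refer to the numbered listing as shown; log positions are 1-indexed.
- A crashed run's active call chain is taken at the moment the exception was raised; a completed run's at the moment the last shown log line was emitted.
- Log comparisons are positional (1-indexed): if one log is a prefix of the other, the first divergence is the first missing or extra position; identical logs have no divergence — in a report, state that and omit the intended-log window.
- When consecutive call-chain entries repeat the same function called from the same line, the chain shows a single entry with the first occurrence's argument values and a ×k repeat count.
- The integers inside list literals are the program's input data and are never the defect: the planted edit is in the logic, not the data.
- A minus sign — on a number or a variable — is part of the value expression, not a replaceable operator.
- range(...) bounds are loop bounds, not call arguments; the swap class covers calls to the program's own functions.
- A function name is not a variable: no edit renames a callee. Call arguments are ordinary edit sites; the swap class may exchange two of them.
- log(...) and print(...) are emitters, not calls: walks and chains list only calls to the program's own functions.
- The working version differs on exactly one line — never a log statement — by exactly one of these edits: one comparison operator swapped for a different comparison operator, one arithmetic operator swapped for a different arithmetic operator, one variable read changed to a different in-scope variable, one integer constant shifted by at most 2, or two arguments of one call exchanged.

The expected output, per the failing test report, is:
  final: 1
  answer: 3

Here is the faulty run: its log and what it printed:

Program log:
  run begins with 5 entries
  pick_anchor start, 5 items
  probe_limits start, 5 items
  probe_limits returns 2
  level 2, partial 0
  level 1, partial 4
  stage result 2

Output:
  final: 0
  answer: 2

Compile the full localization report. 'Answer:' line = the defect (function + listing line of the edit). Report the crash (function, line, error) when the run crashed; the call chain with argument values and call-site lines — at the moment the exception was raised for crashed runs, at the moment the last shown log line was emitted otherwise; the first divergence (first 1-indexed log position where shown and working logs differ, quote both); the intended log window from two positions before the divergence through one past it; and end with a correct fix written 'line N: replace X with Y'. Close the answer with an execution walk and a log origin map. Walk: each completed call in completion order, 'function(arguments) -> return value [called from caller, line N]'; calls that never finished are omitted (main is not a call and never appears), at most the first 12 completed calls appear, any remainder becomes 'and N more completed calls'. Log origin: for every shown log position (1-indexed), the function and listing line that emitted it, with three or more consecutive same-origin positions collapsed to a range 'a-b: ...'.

Answer: the defect is in map_offsets at line 5.
The tell: The earliest visible damage is log position 6 — 'level 1, partial 4' rather than the intended 'level 1, partial 2'.
Call chain: main.
First divergence: position 6 — shown 'level 1, partial 4', intended 'level 1, partial 2'.
Intended log window:
  4: probe_limits returns 2
  5: level 2, partial 0
  6: level 1, partial 2
  7: stage result 3
Execution walk:
  probe_limits([8, 2, 3, 8, 5]) -> 2  [called from pick_anchor, line 18]
  map_offsets(0, 2) -> 2  [called from map_offsets, line 5]
  map_offsets(1, 4) -> 2  [called from map_offsets, line 5]
  map_offsets(2, 0) -> 2  [called from pick_anchor, line 20]
  pick_anchor([8, 2, 3, 8, 5]) -> 2  [called from main, line 26]
Log origins:
  1: from main, line 25
  2: from pick_anchor, line 17
  3: from probe_limits, line 8
  4: from probe_limits, line 13
  5: from map_offsets, line 4
  6: from map_offsets, line 4
  7: from main, line 27
A correct fix: line 5: replace `gap + gap` with `base + gap`.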